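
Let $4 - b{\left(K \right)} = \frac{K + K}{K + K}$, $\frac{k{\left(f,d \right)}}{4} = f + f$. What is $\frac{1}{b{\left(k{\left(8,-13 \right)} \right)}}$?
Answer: $\frac{1}{3} \approx 0.33333$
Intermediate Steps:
$k{\left(f,d \right)} = 8 f$ ($k{\left(f,d \right)} = 4 \left(f + f\right) = 4 \cdot 2 f = 8 f$)
$b{\left(K \right)} = 3$ ($b{\left(K \right)} = 4 - \frac{K + K}{K + K} = 4 - \frac{2 K}{2 K} = 4 - 2 K \frac{1}{2 K} = 4 - 1 = 3$)
$\frac{1}{b{\left(k{\left(8,-13 \right)} \right)}} = \frac{1}{3}$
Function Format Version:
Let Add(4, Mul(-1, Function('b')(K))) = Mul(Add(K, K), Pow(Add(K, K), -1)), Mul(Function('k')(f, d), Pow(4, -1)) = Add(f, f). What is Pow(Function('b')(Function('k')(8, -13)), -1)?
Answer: Rational(1, 3) ≈ 0.33333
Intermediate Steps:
Function('k')(f, d) = Mul(8, f) (Function('k')(f, d) = Mul(4, Add(f, f)) = Mul(4, Mul(2, f)) = Mul(8, f))
Function('b')(K) = 3 (Function('b')(K) = Add(4, Mul(-1, Mul(Add(K, K), Pow(Add(K, K), -1)))) = Add(4, Mul(-1, Mul(Mul(2, K), Pow(Mul(2, K), -1)))) = Add(4, Mul(-1, Mul(Mul(2, K), Mul(Rational(1, 2), Pow(K, -1))))) = Add(4, Mul(-1, 1)) = Add(4, -1) = 3)
Pow(Function('b')(Function('k')(8, -13)), -1) = Pow(3, -1) = Rational(1, 3)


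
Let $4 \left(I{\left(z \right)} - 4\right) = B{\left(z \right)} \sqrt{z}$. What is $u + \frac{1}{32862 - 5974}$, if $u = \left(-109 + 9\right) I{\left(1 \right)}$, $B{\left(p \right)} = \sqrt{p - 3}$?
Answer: $- \frac{10755199}{26888} - 25 i \sqrt{2} \approx -400.0 - 35.355 i$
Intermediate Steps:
$B{\left(p \right)} = \sqrt{-3 + p}$
$I{\left(z \right)} = 4 + \frac{\sqrt{z} \sqrt{-3 + z}}{4}$ ($I{\left(z \right)} = 4 + \frac{\sqrt{-3 + z} \sqrt{z}}{4} = 4 + \frac{\sqrt{z} \sqrt{-3 + z}}{4}$)
$u = -400 - 25 i \sqrt{2}$ ($u = \left(-109 + 9\right) \left(4 + \frac{\sqrt{1} \sqrt{-3 + 1}}{4}\right) = - 100 \left(4 + \frac{1}{4} \cdot 1 \sqrt{-2}\right) = - 100 \left(4 + \frac{1}{4} \cdot 1 i \sqrt{2}\right) = - 100 \left(4 + \frac{i \sqrt{2}}{4}\right) = -400 - 25 i \sqrt{2} \approx -400.0 - 35.355 i$)
$u + \frac{1}{32862 - 5974} = \left(-400 - 25 i \sqrt{2}\right) + \frac{1}{32862 - 5974} = \left(-400 - 25 i \sqrt{2}\right) + \frac{1}{26888} = - \frac{10755199}{26888} - 25 i \sqrt{2}$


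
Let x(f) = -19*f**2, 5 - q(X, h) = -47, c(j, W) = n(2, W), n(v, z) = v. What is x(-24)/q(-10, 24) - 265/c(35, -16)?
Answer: -8917/26 ≈ -342.96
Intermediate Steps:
c(j, W) = 2
q(X, h) = 52 (q(X, h) = 5 - 1*(-47) = 5 + 47 = 52)
x(-24)/q(-10, 24) - 265/c(35, -16) = -19*(-24)**2/52 - 265/2 = -19*576*(1/52) - 265*1/2 = -10944*1/52 - 265/2 = -2736/13 - 265/2 = -8917/26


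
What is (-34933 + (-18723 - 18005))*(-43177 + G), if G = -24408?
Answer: 4843208685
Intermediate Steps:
(-34933 + (-18723 - 18005))*(-43177 + G) = (-34933 + (-18723 - 18005))*(-43177 - 24408) = (-34933 - 36728)*(-67585) = -71661*(-67585) = 4843208685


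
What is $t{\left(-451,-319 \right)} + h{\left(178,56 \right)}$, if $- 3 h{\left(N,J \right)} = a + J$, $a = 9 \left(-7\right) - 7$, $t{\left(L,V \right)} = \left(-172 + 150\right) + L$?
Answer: $- \frac{1405}{3} \approx -468.33$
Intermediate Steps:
$t{\left(L,V \right)} = -22 + L$
$a = -70$ ($a = -63 - 7 = -70$)
$h{\left(N,J \right)} = \frac{70}{3} - \frac{J}{3}$ ($h{\left(N,J \right)} = - \frac{-70 + J}{3} = \frac{70}{3} - \frac{J}{3}$)
$t{\left(-451,-319 \right)} + h{\left(178,56 \right)} = \left(-22 - 451\right) + \left(\frac{70}{3} - \frac{56}{3}\right) = -473 + \left(\frac{70}{3} - \frac{56}{3}\right) = -473 + \frac{14}{3} = - \frac{1405}{3}$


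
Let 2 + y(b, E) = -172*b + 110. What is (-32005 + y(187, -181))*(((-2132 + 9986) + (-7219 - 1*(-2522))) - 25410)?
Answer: 1425549433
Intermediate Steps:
y(b, E) = 108 - 172*b (y(b, E) = -2 + (-172*b + 110) = -2 + (110 - 172*b) = 108 - 172*b)
(-32005 + y(187, -181))*(((-2132 + 9986) + (-7219 - 1*(-2522))) - 25410) = (-32005 + (108 - 172*187))*(((-2132 + 9986) + (-7219 - 1*(-2522))) - 25410) = (-32005 + (108 - 32164))*((7854 + (-7219 + 2522)) - 25410) = (-32005 - 32056)*((7854 - 4697) - 25410) = -64061*(3157 - 25410) = -64061*(-22253) = 1425549433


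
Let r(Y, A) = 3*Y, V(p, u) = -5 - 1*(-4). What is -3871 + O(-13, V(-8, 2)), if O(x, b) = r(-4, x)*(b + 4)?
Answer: -3907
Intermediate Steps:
V(p, u) = -1 (V(p, u) = -5 + 4 = -1)
O(x, b) = -48 - 12*b (O(x, b) = (3*(-4))*(b + 4) = -12*(4 + b) = -48 - 12*b)
-3871 + O(-13, V(-8, 2)) = -3871 + (-48 - 12*(-1)) = -3871 + (-48 + 12) = -3871 - 36 = -3907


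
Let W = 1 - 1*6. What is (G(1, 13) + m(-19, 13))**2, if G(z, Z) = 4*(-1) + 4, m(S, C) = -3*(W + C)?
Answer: 576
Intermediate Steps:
W = -5 (W = 1 - 6 = -5)
m(S, C) = 15 - 3*C (m(S, C) = -3*(-5 + C) = 15 - 3*C)
G(z, Z) = 0 (G(z, Z) = -4 + 4 = 0)
(G(1, 13) + m(-19, 13))**2 = (0 + (15 - 3*13))**2 = (0 + (15 - 39))**2 = (0 - 24)**2 = (-24)**2 = 576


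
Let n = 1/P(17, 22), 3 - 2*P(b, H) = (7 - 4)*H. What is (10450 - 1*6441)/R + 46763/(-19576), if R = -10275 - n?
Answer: -35215017041/12671995048 ≈ -2.7790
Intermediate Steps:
P(b, H) = 3/2 - 3*H/2 (P(b, H) = 3/2 - (7 - 4)*H/2 = 3/2 - 3*H/2)
n = -2/63 (n = 1/(3/2 - 3/2*22) = 1/(3/2 - 33) = 1/(-63/2) = -2/63 ≈ -0.031746)
R = -647323/63 (R = -10275 - 1*(-2/63) = -10275 + 2/63 = -647323/63 ≈ -10275.)
(10450 - 1*6441)/R + 46763/(-19576) = (10450 - 1*6441)/(-647323/63) + 46763/(-19576) = (10450 - 6441)*(-63/647323) + 46763*(-1/19576) = 4009*(-63/647323) - 46763/19576 = -252567/647323 - 46763/19576 = -35215017041/12671995048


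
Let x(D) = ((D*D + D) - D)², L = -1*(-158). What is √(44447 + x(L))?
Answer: 3*√69249527 ≈ 24965.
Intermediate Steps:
L = 158
x(D) = D⁴ (x(D) = ((D² + D) - D)² = ((D + D²) - D)² = (D²)² = D⁴)
√(44447 + x(L)) = √(44447 + 158⁴) = √(44447 + 623201296) = √623245743 = 3*√69249527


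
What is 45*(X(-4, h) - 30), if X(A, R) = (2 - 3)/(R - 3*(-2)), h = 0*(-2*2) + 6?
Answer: -5415/4 ≈ -1353.8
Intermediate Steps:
h = 6 (h = 0*(-4) + 6 = 0 + 6 = 6)
X(A, R) = -1/(6 + R) (X(A, R) = -1/(R + 6) = -1/(6 + R))
45*(X(-4, h) - 30) = 45*(-1/(6 + 6) - 30) = 45*(-1/12 - 30) = 45*(-361/12) = -5415/4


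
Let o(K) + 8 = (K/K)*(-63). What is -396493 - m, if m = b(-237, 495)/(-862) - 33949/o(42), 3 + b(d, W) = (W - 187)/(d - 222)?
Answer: -11151601858051/28091718 ≈ -3.9697e+5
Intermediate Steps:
b(d, W) = -3 + (-187 + W)/(-222 + d) (b(d, W) = -3 + (W - 187)/(d - 222) = -3 + (-187 + W)/(-222 + d))
o(K) = -71 (o(K) = -8 + (K/K)*(-63) = -8 + 1*(-63) = -8 - 63 = -71)
m = 13432313077/28091718 (m = ((479 + 495 - 3*(-237))/(-222 - 237))/(-862) - 33949/(-71) = ((479 + 495 + 711)/(-459))*(-1/862) - 33949*(-1/71) = -1/459*1685*(-1/862) + 33949/71 = -1685/459*(-1/862) + 33949/71 = 1685/395658 + 33949/71 = 13432313077/28091718 ≈ 478.16)
-396493 - m = -396493 - 1*13432313077/28091718 = -396493 - 13432313077/28091718 = -11151601858051/28091718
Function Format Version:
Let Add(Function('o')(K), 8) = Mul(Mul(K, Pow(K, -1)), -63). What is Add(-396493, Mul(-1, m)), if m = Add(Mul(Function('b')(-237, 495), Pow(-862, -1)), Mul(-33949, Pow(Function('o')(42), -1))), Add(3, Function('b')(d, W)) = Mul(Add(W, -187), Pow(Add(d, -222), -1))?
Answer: Rational(-11151601858051, 28091718) ≈ -3.9697e+5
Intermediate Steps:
Function('b')(d, W) = Add(-3, Mul(Pow(Add(-222, d), -1), Add(-187, W))) (Function('b')(d, W) = Add(-3, Mul(Add(W, -187), Pow(Add(d, -222), -1))) = Add(-3, Mul(Add(-187, W), Pow(Add(-222, d), -1))) = Add(-3, Mul(Pow(Add(-222, d), -1), Add(-187, W))))
Function('o')(K) = -71 (Function('o')(K) = Add(-8, Mul(Mul(K, Pow(K, -1)), -63)) = Add(-8, Mul(1, -63)) = Add(-8, -63) = -71)
m = Rational(13432313077, 28091718) (m = Add(Mul(Mul(Pow(Add(-222, -237), -1), Add(479, 495, Mul(-3, -237))), Pow(-862, -1)), Mul(-33949, Pow(-71, -1))) = Add(Mul(Mul(Pow(-459, -1), Add(479, 495, 711)), Rational(-1, 862)), Mul(-33949, Rational(-1, 71))) = Add(Mul(Mul(Rational(-1, 459), 1685), Rational(-1, 862)), Rational(33949, 71)) = Add(Mul(Rational(-1685, 459), Rational(-1, 862)), Rational(33949, 71)) = Add(Rational(1685, 395658), Rational(33949, 71)) = Rational(13432313077, 28091718) ≈ 478.16)
Add(-396493, Mul(-1, m)) = Add(-396493, Mul(-1, Rational(13432313077, 28091718))) = Add(-396493, Rational(-13432313077, 28091718)) = Rational(-11151601858051, 28091718)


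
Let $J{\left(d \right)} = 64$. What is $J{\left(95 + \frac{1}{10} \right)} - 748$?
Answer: $-684$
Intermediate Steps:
$J{\left(95 + \frac{1}{10} \right)} - 748 = 64 - 748 = -684$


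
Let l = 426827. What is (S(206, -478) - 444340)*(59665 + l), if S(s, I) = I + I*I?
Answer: -105244760328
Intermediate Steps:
S(s, I) = I + I²
(S(206, -478) - 444340)*(59665 + l) = (-478*(1 - 478) - 444340)*(59665 + 426827) = (-478*(-477) - 444340)*486492 = (228006 - 444340)*486492 = -216334*486492 = -105244760328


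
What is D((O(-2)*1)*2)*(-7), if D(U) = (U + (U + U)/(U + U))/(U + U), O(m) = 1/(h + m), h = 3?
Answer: -21/4 ≈ -5.2500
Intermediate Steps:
O(m) = 1/(3 + m)
D(U) = (1 + U)/(2*U) (D(U) = (U + (2*U)/((2*U)))/((2*U)) = (U + (2*U)*(1/(2*U)))*(1/(2*U)) = (U + 1)*(1/(2*U)) = (1 + U)*(1/(2*U)) = (1 + U)/(2*U))
D((O(-2)*1)*2)*(-7) = ((1 + (1/(3 - 2))*2)/(2*(((1/(3 - 2))*2))))*(-7) = ((1 + (1/1)*2)/(2*(((1/1)*2))))*(-7) = ((1 + (1*1)*2)/(2*(((1*1)*2))))*(-7) = ((1 + 1*2)/(2*((1*2))))*(-7) = ((½)*(1 + 2)/2)*(-7) = ((½)*(½)*3)*(-7) = (¾)*(-7) = -21/4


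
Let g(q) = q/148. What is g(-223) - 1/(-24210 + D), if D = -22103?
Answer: -10327651/6854324 ≈ -1.5067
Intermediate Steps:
g(q) = q/148 (g(q) = q*(1/148) = q/148)
g(-223) - 1/(-24210 + D) = (1/148)*(-223) - 1/(-24210 - 22103) = -223/148 - 1/(-46313) = -223/148 - 1*(-1/46313) = -223/148 + 1/46313 = -10327651/6854324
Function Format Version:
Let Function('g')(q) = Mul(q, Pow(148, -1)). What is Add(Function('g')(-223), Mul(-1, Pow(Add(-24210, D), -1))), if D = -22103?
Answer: Rational(-10327651, 6854324) ≈ -1.5067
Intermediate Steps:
Function('g')(q) = Mul(Rational(1, 148), q) (Function('g')(q) = Mul(q, Rational(1, 148)) = Mul(Rational(1, 148), q))
Add(Function('g')(-223), Mul(-1, Pow(Add(-24210, D), -1))) = Add(Mul(Rational(1, 148), -223), Mul(-1, Pow(Add(-24210, -22103), -1))) = Add(Rational(-223, 148), Mul(-1, Pow(-46313, -1))) = Add(Rational(-223, 148), Mul(-1, Rational(-1, 46313))) = Add(Rational(-223, 148), Rational(1, 46313)) = Rational(-10327651, 6854324)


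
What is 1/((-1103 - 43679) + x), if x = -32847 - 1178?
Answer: -1/78807 ≈ -1.2689e-5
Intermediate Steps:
x = -34025
1/((-1103 - 43679) + x) = 1/((-1103 - 43679) - 34025) = 1/(-44782 - 34025) = 1/(-78807) = -1/78807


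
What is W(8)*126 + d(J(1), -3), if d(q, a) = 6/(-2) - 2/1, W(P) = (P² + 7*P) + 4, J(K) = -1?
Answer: 15619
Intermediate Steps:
W(P) = 4 + P² + 7*P
d(q, a) = -5 (d(q, a) = 6*(-½) - 2*1 = -3 - 2 = -5)
W(8)*126 + d(J(1), -3) = (4 + 8² + 7*8)*126 - 5 = (4 + 64 + 56)*126 - 5 = 124*126 - 5 = 15624 - 5 = 15619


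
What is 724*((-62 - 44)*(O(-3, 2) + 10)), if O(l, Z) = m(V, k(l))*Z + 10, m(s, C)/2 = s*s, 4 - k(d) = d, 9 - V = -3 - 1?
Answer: -53413824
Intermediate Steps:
V = 13 (V = 9 - (-3 - 1) = 9 - 1*(-4) = 9 + 4 = 13)
k(d) = 4 - d
m(s, C) = 2*s² (m(s, C) = 2*(s*s) = 2*s²)
O(l, Z) = 10 + 338*Z (O(l, Z) = (2*13²)*Z + 10 = (2*169)*Z + 10 = 338*Z + 10 = 10 + 338*Z)
724*((-62 - 44)*(O(-3, 2) + 10)) = 724*((-62 - 44)*((10 + 338*2) + 10)) = 724*(-106*((10 + 676) + 10)) = 724*(-106*(686 + 10)) = 724*(-106*696) = 724*(-73776) = -53413824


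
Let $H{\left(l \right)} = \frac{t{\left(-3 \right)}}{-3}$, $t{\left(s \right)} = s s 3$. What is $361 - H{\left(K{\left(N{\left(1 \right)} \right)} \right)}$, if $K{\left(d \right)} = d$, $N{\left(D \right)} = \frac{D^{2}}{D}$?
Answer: $370$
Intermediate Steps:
$N{\left(D \right)} = D$
$t{\left(s \right)} = 3 s^{2}$ ($t{\left(s \right)} = s^{2} \cdot 3 = 3 s^{2}$)
$H{\left(l \right)} = -9$ ($H{\left(l \right)} = \frac{3 \left(-3\right)^{2}}{-3} = 3 \cdot 9 \left(- \frac{1}{3}\right) = 27 \left(- \frac{1}{3}\right) = -9$)
$361 - H{\left(K{\left(N{\left(1 \right)} \right)} \right)} = 361 - -9 = 361 + 9 = 370$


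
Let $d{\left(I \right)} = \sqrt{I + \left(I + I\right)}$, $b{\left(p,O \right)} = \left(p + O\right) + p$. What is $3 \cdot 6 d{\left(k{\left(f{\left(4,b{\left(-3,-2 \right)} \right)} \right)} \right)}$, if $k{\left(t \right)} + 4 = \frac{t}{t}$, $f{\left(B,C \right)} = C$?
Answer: $54 i \approx 54.0 i$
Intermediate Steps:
$b{\left(p,O \right)} = O + 2 p$ ($b{\left(p,O \right)} = \left(O + p\right) + p = O + 2 p$)
$k{\left(t \right)} = -3$ ($k{\left(t \right)} = -4 + \frac{t}{t} = -4 + 1 = -3$)
$d{\left(I \right)} = \sqrt{3} \sqrt{I}$ ($d{\left(I \right)} = \sqrt{I + 2 I} = \sqrt{3 I} = \sqrt{3} \sqrt{I}$)
$3 \cdot 6 d{\left(k{\left(f{\left(4,b{\left(-3,-2 \right)} \right)} \right)} \right)} = 3 \cdot 6 \sqrt{3} \sqrt{-3} = 18 \sqrt{3} i \sqrt{3} = 18 \cdot 3 i = 54 i$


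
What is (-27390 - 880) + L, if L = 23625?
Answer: -4645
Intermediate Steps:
(-27390 - 880) + L = (-27390 - 880) + 23625 = -28270 + 23625 = -4645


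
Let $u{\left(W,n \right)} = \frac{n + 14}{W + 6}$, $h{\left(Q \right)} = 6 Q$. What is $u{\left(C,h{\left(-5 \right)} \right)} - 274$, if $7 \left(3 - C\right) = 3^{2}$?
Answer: $- \frac{7454}{27} \approx -276.07$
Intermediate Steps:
$C = \frac{12}{7}$ ($C = 3 - \frac{3^{2}}{7} = 3 - \frac{9}{7} = \frac{12}{7} \approx 1.7143$)
$u{\left(W,n \right)} = \frac{14 + n}{6 + W}$
$u{\left(C,h{\left(-5 \right)} \right)} - 274 = \frac{14 + 6 \left(-5\right)}{6 + \frac{12}{7}} - 274 = \frac{14 - 30}{\frac{54}{7}} - 274 = \frac{7}{54} \left(-16\right) - 274 = - \frac{56}{27} - 274 = - \frac{7454}{27}$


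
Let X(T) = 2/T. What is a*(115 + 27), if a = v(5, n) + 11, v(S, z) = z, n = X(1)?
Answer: 1846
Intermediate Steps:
n = 2 (n = 2/1 = 2*1 = 2)
a = 13 (a = 2 + 11 = 13)
a*(115 + 27) = 13*(115 + 27) = 13*142 = 1846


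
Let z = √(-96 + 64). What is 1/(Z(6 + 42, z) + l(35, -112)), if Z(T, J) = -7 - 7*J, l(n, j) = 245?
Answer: 17/4158 + I*√2/2079 ≈ 0.0040885 + 0.00068024*I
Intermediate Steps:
z = 4*I*√2 (z = √(-32) = 4*I*√2 ≈ 5.6569*I)
1/(Z(6 + 42, z) + l(35, -112)) = 1/((-7 - 28*I*√2) + 245) = 1/(238 - 28*I*√2)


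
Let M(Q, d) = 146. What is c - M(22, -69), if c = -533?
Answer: -679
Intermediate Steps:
c - M(22, -69) = -533 - 1*146 = -533 - 146 = -679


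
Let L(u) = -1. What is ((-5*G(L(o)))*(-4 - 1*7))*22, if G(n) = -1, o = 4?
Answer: -1210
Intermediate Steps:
((-5*G(L(o)))*(-4 - 1*7))*22 = ((-5*(-1))*(-4 - 1*7))*22 = (5*(-4 - 7))*22 = (5*(-11))*22 = -55*22 = -1210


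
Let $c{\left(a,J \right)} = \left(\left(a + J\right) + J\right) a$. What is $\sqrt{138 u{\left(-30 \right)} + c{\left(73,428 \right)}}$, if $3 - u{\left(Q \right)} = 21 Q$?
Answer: $\sqrt{155171} \approx 393.92$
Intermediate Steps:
$c{\left(a,J \right)} = a \left(a + 2 J\right)$ ($c{\left(a,J \right)} = \left(\left(J + a\right) + J\right) a = \left(a + 2 J\right) a = a \left(a + 2 J\right)$)
$u{\left(Q \right)} = 3 - 21 Q$
$\sqrt{138 u{\left(-30 \right)} + c{\left(73,428 \right)}} = \sqrt{138 \left(3 - -630\right) + 73 \left(73 + 2 \cdot 428\right)} = \sqrt{138 \left(3 + 630\right) + 73 \left(73 + 856\right)} = \sqrt{138 \cdot 633 + 73 \cdot 929} = \sqrt{87354 + 67817} = \sqrt{155171}$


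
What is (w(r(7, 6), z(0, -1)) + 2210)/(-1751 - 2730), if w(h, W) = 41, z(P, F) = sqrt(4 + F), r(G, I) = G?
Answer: -2251/4481 ≈ -0.50234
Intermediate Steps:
(w(r(7, 6), z(0, -1)) + 2210)/(-1751 - 2730) = (41 + 2210)/(-1751 - 2730) = 2251/(-4481) = 2251*(-1/4481) = -2251/4481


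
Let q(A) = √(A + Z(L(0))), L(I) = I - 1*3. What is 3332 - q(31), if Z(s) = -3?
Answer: 3332 - 2*√7 ≈ 3326.7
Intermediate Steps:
L(I) = -3 + I (L(I) = I - 3 = -3 + I)
q(A) = √(-3 + A) (q(A) = √(A - 3) = √(-3 + A))
3332 - q(31) = 3332 - √(-3 + 31) = 3332 - √28 = 3332 - 2*√7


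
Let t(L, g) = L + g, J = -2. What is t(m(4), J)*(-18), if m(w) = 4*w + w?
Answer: -324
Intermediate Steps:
m(w) = 5*w
t(m(4), J)*(-18) = (5*4 - 2)*(-18) = (20 - 2)*(-18) = 18*(-18) = -324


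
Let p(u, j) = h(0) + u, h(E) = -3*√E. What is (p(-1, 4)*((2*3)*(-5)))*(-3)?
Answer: -90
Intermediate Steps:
p(u, j) = u (p(u, j) = -3*√0 + u = -3*0 + u = 0 + u = u)
(p(-1, 4)*((2*3)*(-5)))*(-3) = -2*3*(-5)*(-3) = -6*(-5)*(-3) = -1*(-30)*(-3) = 30*(-3) = -90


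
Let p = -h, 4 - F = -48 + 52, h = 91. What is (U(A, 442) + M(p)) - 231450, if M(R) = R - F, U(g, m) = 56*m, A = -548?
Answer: -206789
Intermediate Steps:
F = 0 (F = 4 - (-48 + 52) = 4 - 1*4 = 4 - 4 = 0)
p = -91 (p = -1*91 = -91)
M(R) = R (M(R) = R - 1*0 = R + 0 = R)
(U(A, 442) + M(p)) - 231450 = (56*442 - 91) - 231450 = (24752 - 91) - 231450 = 24661 - 231450 = -206789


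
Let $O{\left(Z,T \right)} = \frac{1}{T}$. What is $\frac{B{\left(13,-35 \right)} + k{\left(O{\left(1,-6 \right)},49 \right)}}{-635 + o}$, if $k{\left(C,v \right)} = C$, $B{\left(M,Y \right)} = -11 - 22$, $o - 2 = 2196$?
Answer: $- \frac{199}{9378} \approx -0.02122$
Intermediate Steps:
$o = 2198$ ($o = 2 + 2196 = 2198$)
$B{\left(M,Y \right)} = -33$ ($B{\left(M,Y \right)} = -11 - 22 = -33$)
$\frac{B{\left(13,-35 \right)} + k{\left(O{\left(1,-6 \right)},49 \right)}}{-635 + o} = \frac{-33 + \frac{1}{-6}}{-635 + 2198} = \frac{-33 - \frac{1}{6}}{1563} = \left(- \frac{199}{6}\right) \frac{1}{1563} = - \frac{199}{9378}$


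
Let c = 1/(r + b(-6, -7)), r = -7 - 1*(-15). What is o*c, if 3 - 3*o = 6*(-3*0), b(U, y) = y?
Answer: 1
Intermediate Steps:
r = 8 (r = -7 + 15 = 8)
c = 1 (c = 1/(8 - 7) = 1/1 = 1)
o = 1 (o = 1 - 2*(-3*0) = 1 - 2*0 = 1 - ⅓*0 = 1 + 0 = 1)
o*c = 1*1 = 1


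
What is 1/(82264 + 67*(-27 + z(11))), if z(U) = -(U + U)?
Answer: 1/78981 ≈ 1.2661e-5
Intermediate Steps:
z(U) = -2*U
1/(82264 + 67*(-27 + z(11))) = 1/(82264 + 67*(-27 - 2*11)) = 1/(82264 + 67*(-27 - 22)) = 1/(82264 + 67*(-49)) = 1/(82264 - 3283) = 1/78981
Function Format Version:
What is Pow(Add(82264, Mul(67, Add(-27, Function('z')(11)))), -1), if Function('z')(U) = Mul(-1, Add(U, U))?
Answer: Rational(1, 78981) ≈ 1.2661e-5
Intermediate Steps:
Function('z')(U) = Mul(-2, U) (Function('z')(U) = Mul(-1, Mul(2, U)) = Mul(-2, U))
Pow(Add(82264, Mul(67, Add(-27, Function('z')(11)))), -1) = Pow(Add(82264, Mul(67, Add(-27, Mul(-2, 11)))), -1) = Pow(Add(82264, Mul(67, Add(-27, -22))), -1) = Pow(Add(82264, Mul(67, -49)), -1) = Pow(Add(82264, -3283), -1) = Pow(78981, -1) = Rational(1, 78981)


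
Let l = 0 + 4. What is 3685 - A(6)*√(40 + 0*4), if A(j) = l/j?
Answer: 3685 - 4*√10/3 ≈ 3680.8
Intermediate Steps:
l = 4
A(j) = 4/j
3685 - A(6)*√(40 + 0*4) = 3685 - 4/6*√(40 + 0*4) = 3685 - 4*(⅙)*√(40 + 0) = 3685 - 2*√40/3 = 3685 - 2*2*√10/3 = 3685 - 4*√10/3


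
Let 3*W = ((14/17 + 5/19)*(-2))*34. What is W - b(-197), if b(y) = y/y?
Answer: -487/19 ≈ -25.632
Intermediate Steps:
b(y) = 1
W = -468/19 (W = (((14/17 + 5/19)*(-2))*34)/3 = (((351/323)*(-2))*34)/3 = (-702/323*34)/3 = (⅓)*(-1404/19) = -468/19 ≈ -24.632)
W - b(-197) = -468/19 - 1*1 = -468/19 - 1 = -487/19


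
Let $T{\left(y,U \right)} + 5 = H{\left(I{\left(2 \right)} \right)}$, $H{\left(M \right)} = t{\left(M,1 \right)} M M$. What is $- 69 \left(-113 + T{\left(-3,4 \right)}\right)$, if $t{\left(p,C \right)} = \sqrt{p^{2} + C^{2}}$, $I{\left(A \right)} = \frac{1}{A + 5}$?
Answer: $8142 - \frac{345 \sqrt{2}}{343} \approx 8140.6$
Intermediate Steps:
$I{\left(A \right)} = \frac{1}{5 + A}$
$t{\left(p,C \right)} = \sqrt{C^{2} + p^{2}}$
$H{\left(M \right)} = M^{2} \sqrt{1 + M^{2}}$ ($H{\left(M \right)} = \sqrt{1^{2} + M^{2}} M M = \sqrt{1 + M^{2}} M M = M \sqrt{1 + M^{2}} M = M^{2} \sqrt{1 + M^{2}}$)
$T{\left(y,U \right)} = -5 + \frac{5 \sqrt{2}}{343}$ ($T{\left(y,U \right)} = -5 + \left(\frac{1}{5 + 2}\right)^{2} \sqrt{1 + \left(\frac{1}{5 + 2}\right)^{2}} = -5 + \left(\frac{1}{7}\right)^{2} \sqrt{1 + \left(\frac{1}{7}\right)^{2}} = -5 + \frac{\sqrt{1 + \left(\frac{1}{7}\right)^{2}}}{49} = -5 + \frac{\sqrt{1 + \frac{1}{49}}}{49} = -5 + \frac{\sqrt{\frac{50}{49}}}{49} = -5 + \frac{\frac{5}{7} \sqrt{2}}{49} = -5 + \frac{5 \sqrt{2}}{343}$)
$- 69 \left(-113 + T{\left(-3,4 \right)}\right) = - 69 \left(-113 - \left(5 - \frac{5 \sqrt{2}}{343}\right)\right) = - 69 \left(-118 + \frac{5 \sqrt{2}}{343}\right) = 8142 - \frac{345 \sqrt{2}}{343}$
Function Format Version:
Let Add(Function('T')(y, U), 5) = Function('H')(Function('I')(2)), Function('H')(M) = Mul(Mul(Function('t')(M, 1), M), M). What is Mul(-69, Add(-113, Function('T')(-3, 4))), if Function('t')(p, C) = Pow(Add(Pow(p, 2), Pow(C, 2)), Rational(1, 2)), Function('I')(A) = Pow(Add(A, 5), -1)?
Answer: Add(8142, Mul(Rational(-345, 343), Pow(2, Rational(1, 2)))) ≈ 8140.6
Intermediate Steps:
Function('I')(A) = Pow(Add(5, A), -1)
Function('t')(p, C) = Pow(Add(Pow(C, 2), Pow(p, 2)), Rational(1, 2))
Function('H')(M) = Mul(Pow(M, 2), Pow(Add(1, Pow(M, 2)), Rational(1, 2))) (Function('H')(M) = Mul(Mul(Pow(Add(Pow(1, 2), Pow(M, 2)), Rational(1, 2)), M), M) = Mul(Mul(Pow(Add(1, Pow(M, 2)), Rational(1, 2)), M), M) = Mul(Mul(M, Pow(Add(1, Pow(M, 2)), Rational(1, 2))), M) = Mul(Pow(M, 2), Pow(Add(1, Pow(M, 2)), Rational(1, 2))))
Function('T')(y, U) = Add(-5, Mul(Rational(5, 343), Pow(2, Rational(1, 2)))) (Function('T')(y, U) = Add(-5, Mul(Pow(Pow(Add(5, 2), -1), 2), Pow(Add(1, Pow(Pow(Add(5, 2), -1), 2)), Rational(1, 2)))) = Add(-5, Mul(Pow(Pow(7, -1), 2), Pow(Add(1, Pow(Pow(7, -1), 2)), Rational(1, 2)))) = Add(-5, Mul(Pow(Rational(1, 7), 2), Pow(Add(1, Pow(Rational(1, 7), 2)), Rational(1, 2)))) = Add(-5, Mul(Rational(1, 49), Pow(Add(1, Rational(1, 49)), Rational(1, 2)))) = Add(-5, Mul(Rational(1, 49), Pow(Rational(50, 49), Rational(1, 2)))) = Add(-5, Mul(Rational(1, 49), Mul(Rational(5, 7), Pow(2, Rational(1, 2))))) = Add(-5, Mul(Rational(5, 343), Pow(2, Rational(1, 2)))))
Mul(-69, Add(-113, Function('T')(-3, 4))) = Mul(-69, Add(-113, Add(-5, Mul(Rational(5, 343), Pow(2, Rational(1, 2)))))) = Mul(-69, Add(-118, Mul(Rational(5, 343), Pow(2, Rational(1, 2))))) = Add(8142, Mul(Rational(-345, 343), Pow(2, Rational(1, 2))))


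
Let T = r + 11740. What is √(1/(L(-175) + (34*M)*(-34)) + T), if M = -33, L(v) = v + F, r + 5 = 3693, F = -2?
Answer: √2471560188991/12657 ≈ 124.21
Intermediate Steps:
r = 3688 (r = -5 + 3693 = 3688)
L(v) = -2 + v (L(v) = v - 2 = -2 + v)
T = 15428 (T = 3688 + 11740 = 15428)
√(1/(L(-175) + (34*M)*(-34)) + T) = √(1/((-2 - 175) + (34*(-33))*(-34)) + 15428) = √(1/(-177 - 1122*(-34)) + 15428) = √(1/(-177 + 38148) + 15428) = √(1/37971 + 15428) = √(585816589/37971) = √2471560188991/12657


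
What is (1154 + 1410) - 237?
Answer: 2327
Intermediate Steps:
(1154 + 1410) - 237 = 2564 - 237 = 2327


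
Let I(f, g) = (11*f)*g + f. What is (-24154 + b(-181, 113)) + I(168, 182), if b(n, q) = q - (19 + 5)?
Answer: 312439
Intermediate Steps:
b(n, q) = -24 + q (b(n, q) = q - 1*24 = q - 24 = -24 + q)
I(f, g) = f + 11*f*g (I(f, g) = 11*f*g + f = f + 11*f*g)
(-24154 + b(-181, 113)) + I(168, 182) = (-24154 + (-24 + 113)) + 168*(1 + 11*182) = (-24154 + 89) + 168*(1 + 2002) = -24065 + 168*2003 = -24065 + 336504 = 312439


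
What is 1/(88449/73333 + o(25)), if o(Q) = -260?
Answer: -73333/18978131 ≈ -0.0038641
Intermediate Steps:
1/(88449/73333 + o(25)) = 1/(88449/73333 - 260) = 1/(-18978131/73333) = -73333/18978131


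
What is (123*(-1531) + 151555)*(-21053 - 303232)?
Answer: 11920068030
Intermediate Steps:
(123*(-1531) + 151555)*(-21053 - 303232) = (-188313 + 151555)*(-324285) = -36758*(-324285) = 11920068030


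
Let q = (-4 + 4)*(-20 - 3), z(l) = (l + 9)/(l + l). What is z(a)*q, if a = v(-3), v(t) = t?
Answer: 0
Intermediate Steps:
a = -3
z(l) = (9 + l)/(2*l) (z(l) = (9 + l)/((2*l)) = (9 + l)*(1/(2*l)) = (9 + l)/(2*l))
q = 0 (q = 0*(-23) = 0)
z(a)*q = ((½)*(9 - 3)/(-3))*0 = ((½)*(-⅓)*6)*0 = -1*0 = 0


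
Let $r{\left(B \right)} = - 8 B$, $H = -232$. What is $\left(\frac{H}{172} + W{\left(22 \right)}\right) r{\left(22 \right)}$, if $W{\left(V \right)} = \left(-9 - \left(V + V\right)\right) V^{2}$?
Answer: $\frac{194144544}{43} \approx 4.515 \cdot 10^{6}$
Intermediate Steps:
$W{\left(V \right)} = V^{2} \left(-9 - 2 V\right)$ ($W{\left(V \right)} = \left(-9 - 2 V\right) V^{2} = V^{2} \left(-9 - 2 V\right)$)
$\left(\frac{H}{172} + W{\left(22 \right)}\right) r{\left(22 \right)} = \left(- \frac{232}{172} + 22^{2} \left(-9 - 44\right)\right) \left(\left(-8\right) 22\right) = \left(\left(-232\right) \frac{1}{172} + 484 \left(-9 - 44\right)\right) \left(-176\right) = \left(- \frac{58}{43} + 484 \left(-53\right)\right) \left(-176\right) = \left(- \frac{58}{43} - 25652\right) \left(-176\right) = \left(- \frac{1103094}{43}\right) \left(-176\right) = \frac{194144544}{43}$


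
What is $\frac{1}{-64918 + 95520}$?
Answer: $\frac{1}{30602} \approx 3.2678 \cdot 10^{-5}$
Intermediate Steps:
$\frac{1}{-64918 + 95520} = \frac{1}{30602}$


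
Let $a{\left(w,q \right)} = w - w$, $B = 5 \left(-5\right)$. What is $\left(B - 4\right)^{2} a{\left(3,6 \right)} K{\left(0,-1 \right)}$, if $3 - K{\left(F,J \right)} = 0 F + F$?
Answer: $0$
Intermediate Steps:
$K{\left(F,J \right)} = 3 - F$ ($K{\left(F,J \right)} = 3 - \left(0 F + F\right) = 3 - \left(0 + F\right) = 3 - F$)
$B = -25$
$a{\left(w,q \right)} = 0$
$\left(B - 4\right)^{2} a{\left(3,6 \right)} K{\left(0,-1 \right)} = \left(-25 - 4\right)^{2} \cdot 0 \left(3 - 0\right) = \left(-29\right)^{2} \cdot 0 \left(3 + 0\right) = 841 \cdot 0 \cdot 3 = 0 \cdot 3 = 0$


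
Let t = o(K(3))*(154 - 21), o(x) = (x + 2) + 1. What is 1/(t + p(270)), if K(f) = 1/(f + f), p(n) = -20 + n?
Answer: 6/4027 ≈ 0.0014899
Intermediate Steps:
K(f) = 1/(2*f)
o(x) = 3 + x (o(x) = (2 + x) + 1 = 3 + x)
t = 2527/6 (t = (3 + (½)/3)*(154 - 21) = (3 + (½)*(⅓))*133 = (3 + ⅙)*133 = (19/6)*133 = 2527/6 ≈ 421.17)
1/(t + p(270)) = 1/(2527/6 + (-20 + 270)) = 1/(2527/6 + 250) = 1/(4027/6) = 6/4027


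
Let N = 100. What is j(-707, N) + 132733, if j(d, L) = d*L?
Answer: 62033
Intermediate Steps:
j(d, L) = L*d
j(-707, N) + 132733 = 100*(-707) + 132733 = -70700 + 132733 = 62033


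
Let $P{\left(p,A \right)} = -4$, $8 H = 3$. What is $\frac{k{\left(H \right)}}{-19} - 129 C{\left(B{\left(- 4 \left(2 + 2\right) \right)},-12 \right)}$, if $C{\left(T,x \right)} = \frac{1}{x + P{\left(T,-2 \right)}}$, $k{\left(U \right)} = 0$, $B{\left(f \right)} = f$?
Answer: $\frac{129}{16} \approx 8.0625$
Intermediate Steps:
$H = \frac{3}{8}$ ($H = \frac{1}{8} \cdot 3 = \frac{3}{8} \approx 0.375$)
$C{\left(T,x \right)} = \frac{1}{-4 + x}$ ($C{\left(T,x \right)} = \frac{1}{x - 4} = \frac{1}{-4 + x}$)
$\frac{k{\left(H \right)}}{-19} - 129 C{\left(B{\left(- 4 \left(2 + 2\right) \right)},-12 \right)} = \frac{1}{-19} \cdot 0 - \frac{129}{-4 - 12} = \left(- \frac{1}{19}\right) 0 - \frac{129}{-16} = 0 - - \frac{129}{16} = 0 + \frac{129}{16} = \frac{129}{16}$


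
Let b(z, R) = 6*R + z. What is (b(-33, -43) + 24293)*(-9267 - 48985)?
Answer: -1398164504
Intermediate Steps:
b(z, R) = z + 6*R
(b(-33, -43) + 24293)*(-9267 - 48985) = ((-33 + 6*(-43)) + 24293)*(-9267 - 48985) = ((-33 - 258) + 24293)*(-58252) = (-291 + 24293)*(-58252) = 24002*(-58252) = -1398164504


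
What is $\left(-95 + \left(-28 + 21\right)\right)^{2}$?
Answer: $10404$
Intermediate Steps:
$\left(-95 + \left(-28 + 21\right)\right)^{2} = \left(-95 - 7\right)^{2} = \left(-102\right)^{2} = 10404$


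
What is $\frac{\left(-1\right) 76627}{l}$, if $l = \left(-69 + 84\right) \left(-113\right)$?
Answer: $\frac{76627}{1695} \approx 45.208$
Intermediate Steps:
$l = -1695$ ($l = 15 \left(-113\right) = -1695$)
$\frac{\left(-1\right) 76627}{l} = \frac{\left(-1\right) 76627}{-1695} = \left(-76627\right) \left(- \frac{1}{1695}\right) = \frac{76627}{1695}$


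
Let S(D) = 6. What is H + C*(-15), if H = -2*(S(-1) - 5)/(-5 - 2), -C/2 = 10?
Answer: 2102/7 ≈ 300.29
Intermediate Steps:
C = -20 (C = -2*10 = -20)
H = 2/7 (H = -2*(6 - 5)/(-5 - 2) = -2/(-7) = -2*(-1)/7 = -2*(-⅐) = 2/7 ≈ 0.28571)
H + C*(-15) = 2/7 - 20*(-15) = 2/7 + 300 = 2102/7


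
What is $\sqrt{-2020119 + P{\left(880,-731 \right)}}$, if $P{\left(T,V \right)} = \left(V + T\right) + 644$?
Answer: $i \sqrt{2019326} \approx 1421.0 i$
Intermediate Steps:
$P{\left(T,V \right)} = 644 + T + V$ ($P{\left(T,V \right)} = \left(T + V\right) + 644 = 644 + T + V$)
$\sqrt{-2020119 + P{\left(880,-731 \right)}} = \sqrt{-2020119 + \left(644 + 880 - 731\right)} = \sqrt{-2020119 + 793} = \sqrt{-2019326} = i \sqrt{2019326}$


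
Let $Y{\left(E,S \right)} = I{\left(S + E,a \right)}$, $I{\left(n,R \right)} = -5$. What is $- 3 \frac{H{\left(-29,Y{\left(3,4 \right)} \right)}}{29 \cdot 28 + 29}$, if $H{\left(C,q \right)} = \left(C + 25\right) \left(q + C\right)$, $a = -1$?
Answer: $- \frac{408}{841} \approx -0.48514$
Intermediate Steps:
$Y{\left(E,S \right)} = -5$
$H{\left(C,q \right)} = \left(25 + C\right) \left(C + q\right)$
$- 3 \frac{H{\left(-29,Y{\left(3,4 \right)} \right)}}{29 \cdot 28 + 29} = - 3 \frac{\left(-29\right)^{2} + 25 \left(-29\right) + 25 \left(-5\right) - -145}{29 \cdot 28 + 29} = - 3 \frac{841 - 725 - 125 + 145}{812 + 29} = - 3 \cdot \frac{136}{841} = - 3 \cdot 136 \cdot \frac{1}{841} = \left(-3\right) \frac{136}{841} = - \frac{408}{841}$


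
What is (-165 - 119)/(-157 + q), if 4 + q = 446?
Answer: -284/285 ≈ -0.99649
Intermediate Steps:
q = 442 (q = -4 + 446 = 442)
(-165 - 119)/(-157 + q) = (-165 - 119)/(-157 + 442) = -284/285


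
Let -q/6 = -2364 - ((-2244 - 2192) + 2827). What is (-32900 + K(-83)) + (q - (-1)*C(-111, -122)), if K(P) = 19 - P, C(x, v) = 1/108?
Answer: -3052943/108 ≈ -28268.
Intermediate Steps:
q = 4530 (q = -6*(-2364 - ((-2244 - 2192) + 2827)) = -6*(-2364 - (-4436 + 2827)) = -6*(-2364 - 1*(-1609)) = -6*(-2364 + 1609) = -6*(-755) = 4530)
C(x, v) = 1/108
(-32900 + K(-83)) + (q - (-1)*C(-111, -122)) = (-32900 + (19 - 1*(-83))) + (4530 - (-1)/108) = (-32900 + (19 + 83)) + (4530 - 1*(-1/108)) = (-32900 + 102) + (4530 + 1/108) = -32798 + 489241/108 = -3052943/108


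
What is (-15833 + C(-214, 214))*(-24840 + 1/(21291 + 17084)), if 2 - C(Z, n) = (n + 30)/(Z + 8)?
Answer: 1554222022054529/3952625 ≈ 3.9321e+8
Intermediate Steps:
C(Z, n) = 2 - (30 + n)/(8 + Z) (C(Z, n) = 2 - (n + 30)/(Z + 8) = 2 - (30 + n)/(8 + Z))
(-15833 + C(-214, 214))*(-24840 + 1/(21291 + 17084)) = (-15833 + (-14 - 1*214 + 2*(-214))/(8 - 214))*(-24840 + 1/(21291 + 17084)) = (-15833 + (-14 - 214 - 428)/(-206))*(-24840 + 1/38375) = (-15833 - 1/206*(-656))*(-24840 + 1/38375) = (-15833 + 328/103)*(-953234999/38375) = -1630471/103*(-953234999/38375) = 1554222022054529/3952625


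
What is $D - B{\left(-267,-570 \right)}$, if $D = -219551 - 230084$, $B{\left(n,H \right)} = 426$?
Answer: $-450061$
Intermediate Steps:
$D = -449635$
$D - B{\left(-267,-570 \right)} = -449635 - 426 = -450061$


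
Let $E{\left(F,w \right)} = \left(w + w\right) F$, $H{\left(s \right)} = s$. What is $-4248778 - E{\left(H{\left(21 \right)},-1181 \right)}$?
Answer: $-4199176$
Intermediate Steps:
$E{\left(F,w \right)} = 2 F w$ ($E{\left(F,w \right)} = 2 w F = 2 F w$)
$-4248778 - E{\left(H{\left(21 \right)},-1181 \right)} = -4248778 - 2 \cdot 21 \left(-1181\right) = -4248778 - -49602 = -4248778 + 49602 = -4199176$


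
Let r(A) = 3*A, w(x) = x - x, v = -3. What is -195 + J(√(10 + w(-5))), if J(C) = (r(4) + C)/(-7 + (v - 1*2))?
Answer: -196 - √10/12 ≈ -196.26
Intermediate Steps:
w(x) = 0
J(C) = -1 - C/12 (J(C) = (3*4 + C)/(-7 + (-3 - 1*2)) = (12 + C)/(-7 + (-3 - 2)) = (12 + C)/(-7 - 5) = (12 + C)/(-12) = (12 + C)*(-1/12) = -1 - C/12)
-195 + J(√(10 + w(-5))) = -195 + (-1 - √(10 + 0)/12) = -195 + (-1 - √10/12) = -196 - √10/12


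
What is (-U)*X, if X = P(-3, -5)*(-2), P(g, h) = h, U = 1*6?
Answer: -60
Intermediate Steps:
U = 6
X = 10 (X = -5*(-2) = 10)
(-U)*X = -1*6*10 = -6*10 = -60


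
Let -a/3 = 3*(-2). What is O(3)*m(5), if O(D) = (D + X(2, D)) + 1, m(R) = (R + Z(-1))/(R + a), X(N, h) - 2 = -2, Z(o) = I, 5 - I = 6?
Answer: 16/23 ≈ 0.69565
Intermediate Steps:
I = -1 (I = 5 - 1*6 = 5 - 6 = -1)
Z(o) = -1
X(N, h) = 0 (X(N, h) = 2 - 2 = 0)
a = 18 (a = -9*(-2) = -3*(-6) = 18)
m(R) = (-1 + R)/(18 + R) (m(R) = (R - 1)/(R + 18) = (-1 + R)/(18 + R))
O(D) = 1 + D (O(D) = (D + 0) + 1 = D + 1 = 1 + D)
O(3)*m(5) = (1 + 3)*((-1 + 5)/(18 + 5)) = 4*(4/23) = 16/23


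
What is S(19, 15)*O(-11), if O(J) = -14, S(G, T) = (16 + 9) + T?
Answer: -560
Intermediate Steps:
S(G, T) = 25 + T
S(19, 15)*O(-11) = (25 + 15)*(-14) = 40*(-14) = -560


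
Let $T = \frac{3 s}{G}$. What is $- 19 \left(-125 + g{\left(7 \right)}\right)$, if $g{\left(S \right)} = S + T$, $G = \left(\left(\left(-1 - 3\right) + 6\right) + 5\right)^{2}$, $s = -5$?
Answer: $\frac{110143}{49} \approx 2247.8$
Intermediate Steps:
$G = 49$ ($G = \left(\left(-4 + 6\right) + 5\right)^{2} = \left(2 + 5\right)^{2} = 7^{2} = 49$)
$T = - \frac{15}{49}$ ($T = \frac{3 \left(-5\right)}{49} = \left(-15\right) \frac{1}{49} = - \frac{15}{49} \approx -0.30612$)
$g{\left(S \right)} = - \frac{15}{49} + S$ ($g{\left(S \right)} = S - \frac{15}{49} = - \frac{15}{49} + S$)
$- 19 \left(-125 + g{\left(7 \right)}\right) = - 19 \left(-125 + \left(- \frac{15}{49} + 7\right)\right) = - 19 \left(-125 + \frac{328}{49}\right) = \left(-19\right) \left(- \frac{5797}{49}\right) = \frac{110143}{49}$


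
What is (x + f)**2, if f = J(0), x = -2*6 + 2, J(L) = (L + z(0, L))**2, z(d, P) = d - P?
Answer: 100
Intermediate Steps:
J(L) = 0 (J(L) = (L + (0 - L))**2 = (L - L)**2 = 0**2 = 0)
x = -10 (x = -12 + 2 = -10)
f = 0
(x + f)**2 = (-10 + 0)**2 = (-10)**2 = 100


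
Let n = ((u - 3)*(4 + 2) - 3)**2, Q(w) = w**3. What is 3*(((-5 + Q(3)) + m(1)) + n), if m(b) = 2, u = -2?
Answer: 3339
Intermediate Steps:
n = 1089 (n = ((-2 - 3)*(4 + 2) - 3)**2 = (-5*6 - 3)**2 = (-30 - 3)**2 = (-33)**2 = 1089)
3*(((-5 + Q(3)) + m(1)) + n) = 3*(((-5 + 3**3) + 2) + 1089) = 3*(((-5 + 27) + 2) + 1089) = 3*((22 + 2) + 1089) = 3*(24 + 1089) = 3*1113 = 3339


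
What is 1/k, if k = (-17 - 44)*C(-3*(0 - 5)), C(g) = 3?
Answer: -1/183 ≈ -0.0054645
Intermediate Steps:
k = -183 (k = (-17 - 44)*3 = -61*3 = -183)
1/k = 1/(-183) = -1/183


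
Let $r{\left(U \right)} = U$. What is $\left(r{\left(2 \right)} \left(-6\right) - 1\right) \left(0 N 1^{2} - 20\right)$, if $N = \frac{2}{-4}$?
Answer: $260$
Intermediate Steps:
$N = - \frac{1}{2}$ ($N = 2 \left(- \frac{1}{4}\right) = - \frac{1}{2} \approx -0.5$)
$\left(r{\left(2 \right)} \left(-6\right) - 1\right) \left(0 N 1^{2} - 20\right) = \left(2 \left(-6\right) - 1\right) \left(0 \left(- \frac{1}{2}\right) 1^{2} - 20\right) = \left(-12 - 1\right) \left(0 \cdot 1 - 20\right) = - 13 \left(0 - 20\right) = \left(-13\right) \left(-20\right) = 260$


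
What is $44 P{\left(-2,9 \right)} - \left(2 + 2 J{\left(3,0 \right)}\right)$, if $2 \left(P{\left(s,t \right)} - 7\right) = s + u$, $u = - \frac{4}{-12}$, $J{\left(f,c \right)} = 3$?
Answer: $\frac{790}{3} \approx 263.33$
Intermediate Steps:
$u = \frac{1}{3}$ ($u = \left(-4\right) \left(- \frac{1}{12}\right) = \frac{1}{3} \approx 0.33333$)
$P{\left(s,t \right)} = \frac{43}{6} + \frac{s}{2}$ ($P{\left(s,t \right)} = 7 + \frac{s + \frac{1}{3}}{2} = 7 + \frac{\frac{1}{3} + s}{2} = 7 + \left(\frac{1}{6} + \frac{s}{2}\right) = \frac{43}{6} + \frac{s}{2}$)
$44 P{\left(-2,9 \right)} - \left(2 + 2 J{\left(3,0 \right)}\right) = 44 \left(\frac{43}{6} + \frac{1}{2} \left(-2\right)\right) - 8 = 44 \left(\frac{43}{6} - 1\right) - 8 = 44 \cdot \frac{37}{6} - 8 = \frac{814}{3} - 8 = \frac{790}{3}$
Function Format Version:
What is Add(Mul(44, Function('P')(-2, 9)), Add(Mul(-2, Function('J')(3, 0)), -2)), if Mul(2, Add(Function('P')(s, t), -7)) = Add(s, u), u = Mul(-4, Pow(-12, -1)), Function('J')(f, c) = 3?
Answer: Rational(790, 3) ≈ 263.33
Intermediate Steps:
u = Rational(1, 3) (u = Mul(-4, Rational(-1, 12)) = Rational(1, 3) ≈ 0.33333)
Function('P')(s, t) = Add(Rational(43, 6), Mul(Rational(1, 2), s)) (Function('P')(s, t) = Add(7, Mul(Rational(1, 2), Add(s, Rational(1, 3)))) = Add(7, Mul(Rational(1, 2), Add(Rational(1, 3), s))) = Add(7, Add(Rational(1, 6), Mul(Rational(1, 2), s))) = Add(Rational(43, 6), Mul(Rational(1, 2), s)))
Add(Mul(44, Function('P')(-2, 9)), Add(Mul(-2, Function('J')(3, 0)), -2)) = Add(Mul(44, Add(Rational(43, 6), Mul(Rational(1, 2), -2))), Add(Mul(-2, 3), -2)) = Add(Mul(44, Add(Rational(43, 6), -1)), Add(-6, -2)) = Add(Mul(44, Rational(37, 6)), -8) = Add(Rational(814, 3), -8) = Rational(790, 3)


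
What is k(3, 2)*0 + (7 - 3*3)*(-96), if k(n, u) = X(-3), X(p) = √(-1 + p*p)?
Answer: 192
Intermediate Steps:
X(p) = √(-1 + p²)
k(n, u) = 2*√2 (k(n, u) = √(-1 + (-3)²) = √(-1 + 9) = √8 = 2*√2)
k(3, 2)*0 + (7 - 3*3)*(-96) = (2*√2)*0 + (7 - 3*3)*(-96) = 0 + (7 - 9)*(-96) = 0 - 2*(-96) = 0 + 192 = 192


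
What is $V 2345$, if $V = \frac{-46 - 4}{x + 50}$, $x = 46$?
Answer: $- \frac{58625}{48} \approx -1221.4$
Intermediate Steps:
$V = - \frac{25}{48}$ ($V = \frac{-46 - 4}{46 + 50} = - \frac{50}{96} = \left(-50\right) \frac{1}{96} = - \frac{25}{48} \approx -0.52083$)
$V 2345 = \left(- \frac{25}{48}\right) 2345 = - \frac{58625}{48}$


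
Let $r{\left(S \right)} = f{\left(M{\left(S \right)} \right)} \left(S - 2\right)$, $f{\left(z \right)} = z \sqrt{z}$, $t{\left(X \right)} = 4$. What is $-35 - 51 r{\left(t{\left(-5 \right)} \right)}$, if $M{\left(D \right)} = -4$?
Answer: $-35 + 816 i \approx -35.0 + 816.0 i$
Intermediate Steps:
$f{\left(z \right)} = z^{\frac{3}{2}}$
$r{\left(S \right)} = - 8 i \left(-2 + S\right)$ ($r{\left(S \right)} = \left(-4\right)^{\frac{3}{2}} \left(S - 2\right) = - 8 i \left(-2 + S\right)$)
$-35 - 51 r{\left(t{\left(-5 \right)} \right)} = -35 - 51 \cdot 8 i \left(2 - 4\right) = -35 - 51 \cdot 8 i \left(-2\right) = -35 - 51 \left(- 16 i\right) = -35 + 816 i$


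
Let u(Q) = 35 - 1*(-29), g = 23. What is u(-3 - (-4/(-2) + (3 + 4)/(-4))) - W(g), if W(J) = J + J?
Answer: 18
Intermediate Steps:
W(J) = 2*J
u(Q) = 64 (u(Q) = 35 + 29 = 64)
u(-3 - (-4/(-2) + (3 + 4)/(-4))) - W(g) = 64 - 2*23 = 64 - 1*46 = 64 - 46 = 18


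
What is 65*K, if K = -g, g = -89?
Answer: 5785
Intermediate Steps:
K = 89 (K = -1*(-89) = 89)
65*K = 65*89 = 5785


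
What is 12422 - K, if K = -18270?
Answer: 30692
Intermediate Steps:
12422 - K = 12422 - 1*(-18270) = 12422 + 18270 = 30692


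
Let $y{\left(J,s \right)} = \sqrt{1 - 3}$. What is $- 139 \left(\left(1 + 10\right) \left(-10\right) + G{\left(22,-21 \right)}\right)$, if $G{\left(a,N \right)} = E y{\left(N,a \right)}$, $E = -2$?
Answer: $15290 + 278 i \sqrt{2} \approx 15290.0 + 393.15 i$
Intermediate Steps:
$y{\left(J,s \right)} = i \sqrt{2}$ ($y{\left(J,s \right)} = \sqrt{-2} = i \sqrt{2}$)
$G{\left(a,N \right)} = - 2 i \sqrt{2}$
$- 139 \left(\left(1 + 10\right) \left(-10\right) + G{\left(22,-21 \right)}\right) = - 139 \left(\left(1 + 10\right) \left(-10\right) - 2 i \sqrt{2}\right) = - 139 \left(11 \left(-10\right) - 2 i \sqrt{2}\right) = - 139 \left(-110 - 2 i \sqrt{2}\right) = 15290 + 278 i \sqrt{2}$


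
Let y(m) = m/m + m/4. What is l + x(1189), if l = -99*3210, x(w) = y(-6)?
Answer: -635581/2 ≈ -3.1779e+5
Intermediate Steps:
y(m) = 1 + m/4 (y(m) = 1 + m*(¼) = 1 + m/4)
x(w) = -½ (x(w) = 1 + (¼)*(-6) = 1 - 3/2 = -½)
l = -317790
l + x(1189) = -317790 - ½ = -635581/2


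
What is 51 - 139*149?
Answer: -20660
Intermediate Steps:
51 - 139*149 = 51 - 20711 = -20660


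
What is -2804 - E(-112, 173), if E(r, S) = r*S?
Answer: 16572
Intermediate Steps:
E(r, S) = S*r
-2804 - E(-112, 173) = -2804 - 173*(-112) = -2804 - 1*(-19376) = -2804 + 19376 = 16572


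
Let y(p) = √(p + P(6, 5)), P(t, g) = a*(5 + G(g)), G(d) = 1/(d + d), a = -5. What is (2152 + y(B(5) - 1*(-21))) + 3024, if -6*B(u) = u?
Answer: 5176 + 4*I*√3/3 ≈ 5176.0 + 2.3094*I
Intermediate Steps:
B(u) = -u/6
G(d) = 1/(2*d)
P(t, g) = -25 - 5/(2*g) (P(t, g) = -5*(5 + 1/(2*g)) = -25 - 5/(2*g))
y(p) = √(-51/2 + p) (y(p) = √(p + (-25 - 5/2/5)) = √(p + (-25 - 5/2*⅕)) = √(p + (-25 - ½)) = √(p - 51/2) = √(-51/2 + p))
(2152 + y(B(5) - 1*(-21))) + 3024 = (2152 + √(-102 + 4*(-⅙*5 - 1*(-21)))/2) + 3024 = (2152 + √(-102 + 4*(-⅚ + 21))/2) + 3024 = (2152 + √(-102 + 4*(121/6))/2) + 3024 = (2152 + √(-102 + 242/3)/2) + 3024 = (2152 + √(-64/3)/2) + 3024 = (2152 + (8*I*√3/3)/2) + 3024 = (2152 + 4*I*√3/3) + 3024 = 5176 + 4*I*√3/3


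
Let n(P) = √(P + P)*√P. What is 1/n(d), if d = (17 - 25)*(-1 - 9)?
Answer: √2/160 ≈ 0.0088388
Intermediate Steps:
d = 80 (d = -8*(-10) = 80)
n(P) = P*√2 (n(P) = √(2*P)*√P = (√2*√P)*√P = P*√2)
1/n(d) = 1/(80*√2) = √2/160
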